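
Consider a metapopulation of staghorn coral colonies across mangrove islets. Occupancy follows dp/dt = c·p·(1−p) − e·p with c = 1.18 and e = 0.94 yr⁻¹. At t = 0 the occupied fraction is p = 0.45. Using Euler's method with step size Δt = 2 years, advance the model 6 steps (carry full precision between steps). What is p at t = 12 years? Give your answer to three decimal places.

0.203

Update rule: p ← p + [c·p·(1−p) − e·p]·Δt with Δt = 2.
step 1: Δp = -0.26190, p = 0.18810
step 2: Δp = +0.00679, p = 0.19489
step 3: Δp = +0.00391, p = 0.19880
step 4: Δp = +0.00215, p = 0.20095
step 5: Δp = +0.00116, p = 0.20211
step 6: Δp = +0.00061, p = 0.20272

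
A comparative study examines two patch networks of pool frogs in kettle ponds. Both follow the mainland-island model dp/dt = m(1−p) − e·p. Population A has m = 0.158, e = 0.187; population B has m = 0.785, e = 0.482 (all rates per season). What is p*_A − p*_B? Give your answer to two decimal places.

-0.16

A: p*_A = m/(m+e) = 0.158/0.3450 = 0.4580.
B: p*_B = 0.785/1.2670 = 0.6196.
p*_A − p*_B = 0.4580 − 0.6196 = -0.1616.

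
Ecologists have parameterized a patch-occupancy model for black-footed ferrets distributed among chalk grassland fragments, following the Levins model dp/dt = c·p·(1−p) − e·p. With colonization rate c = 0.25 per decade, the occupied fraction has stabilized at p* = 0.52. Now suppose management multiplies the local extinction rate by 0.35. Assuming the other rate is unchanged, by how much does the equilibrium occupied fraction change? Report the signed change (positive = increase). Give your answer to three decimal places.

0.312

Balance c(1−p*) = e gives e = 0.25×(1 − 0.52000) = 0.12000.
New p* = 1 − e/c = 1 − 0.04200/0.25000 = 0.83200.
Δp* = 0.83200 − 0.52000 = +0.31200.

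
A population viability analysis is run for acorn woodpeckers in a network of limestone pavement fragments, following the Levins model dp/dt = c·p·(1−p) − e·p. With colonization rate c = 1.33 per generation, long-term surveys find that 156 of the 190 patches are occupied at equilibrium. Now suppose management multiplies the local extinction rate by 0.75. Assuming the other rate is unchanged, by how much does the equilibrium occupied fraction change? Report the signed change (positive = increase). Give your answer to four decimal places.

0.0447

Observed p* = 156/190 = 0.82105.
Balance c(1−p*) = e gives e = 1.33×(1 − 0.82105) = 0.23800.
New p* = 1 − e/c = 1 − 0.17850/1.33000 = 0.86579.
Δp* = 0.86579 − 0.82105 = +0.04474.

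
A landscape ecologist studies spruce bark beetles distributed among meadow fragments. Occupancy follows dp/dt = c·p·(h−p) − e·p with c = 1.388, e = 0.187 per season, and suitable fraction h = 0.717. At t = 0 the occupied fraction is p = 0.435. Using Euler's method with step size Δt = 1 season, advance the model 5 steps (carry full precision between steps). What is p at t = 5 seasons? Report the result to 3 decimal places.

0.582

Update rule: p ← p + [c·p·(h−p) − e·p]·Δt with Δt = 1.
  1  |  dp/dt·Δt = +0.088921  |  p_1 = 0.523921
  2  |  dp/dt·Δt = +0.042434  |  p_2 = 0.566355
  3  |  dp/dt·Δt = +0.012514  |  p_3 = 0.578869
  4  |  dp/dt·Δt = +0.002736  |  p_4 = 0.581605
  5  |  dp/dt·Δt = +0.000540  |  p_5 = 0.582145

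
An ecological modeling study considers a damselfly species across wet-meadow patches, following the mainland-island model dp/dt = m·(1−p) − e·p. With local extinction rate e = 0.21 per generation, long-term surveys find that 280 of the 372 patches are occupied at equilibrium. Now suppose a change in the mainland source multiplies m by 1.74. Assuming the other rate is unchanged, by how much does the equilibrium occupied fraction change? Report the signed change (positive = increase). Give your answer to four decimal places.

0.0885

Observed p* = 280/372 = 0.75269.
Balance m(1−p*) = e·p* gives m = e·p*/(1−p*) = 0.21×0.75269/0.24731 = 0.63914.
New p* = m/(m+e) = 1.11210/(1.11210+0.21000) = 0.84116.
Δp* = 0.84116 − 0.75269 = +0.08847.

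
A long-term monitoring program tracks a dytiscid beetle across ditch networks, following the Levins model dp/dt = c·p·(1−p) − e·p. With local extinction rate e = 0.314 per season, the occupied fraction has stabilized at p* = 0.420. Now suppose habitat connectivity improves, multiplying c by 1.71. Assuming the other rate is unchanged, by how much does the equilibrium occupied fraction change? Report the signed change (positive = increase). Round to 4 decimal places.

Balance c(1−p*) = e gives c = e/(1 − 0.42000) = 0.314/0.58000 = 0.54138.
New p* = 1 − e/c = 1 − 0.31400/0.92576 = 0.66082.
Δp* = 0.66082 − 0.42000 = +0.24082.

0.2408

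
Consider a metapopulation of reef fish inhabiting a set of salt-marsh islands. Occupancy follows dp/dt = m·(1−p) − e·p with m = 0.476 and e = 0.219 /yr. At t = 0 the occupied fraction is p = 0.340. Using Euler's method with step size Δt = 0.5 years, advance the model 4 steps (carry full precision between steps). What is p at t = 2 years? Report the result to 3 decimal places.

0.622

Update rule: p ← p + [m·(1−p) − e·p]·Δt with Δt = 0.5.
  1  |  dp/dt·Δt = +0.119850  |  p_1 = 0.459850
  2  |  dp/dt·Δt = +0.078202  |  p_2 = 0.538052
  3  |  dp/dt·Δt = +0.051027  |  p_3 = 0.589079
  4  |  dp/dt·Δt = +0.033295  |  p_4 = 0.622374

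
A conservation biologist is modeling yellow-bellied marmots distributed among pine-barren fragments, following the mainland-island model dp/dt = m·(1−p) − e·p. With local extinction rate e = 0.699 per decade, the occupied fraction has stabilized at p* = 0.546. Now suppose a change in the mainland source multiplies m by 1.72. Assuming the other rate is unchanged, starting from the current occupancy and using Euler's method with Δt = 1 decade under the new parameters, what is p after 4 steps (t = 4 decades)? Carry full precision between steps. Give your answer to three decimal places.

0.454

Balance m(1−p*) = e·p* gives m = e·p*/(1−p*) = 0.699×0.54600/0.45400 = 0.84065.
Starting from p₀ = 0.54600; update p ← p + (dp/dt)·Δt with the new parameters.
p: 0.54600 → 0.82079  (Δp = +0.27479)
p: 0.82079 → 0.50618  (Δp = -0.31461)
p: 0.50618 → 0.86638  (Δp = +0.36020)
p: 0.86638 → 0.45398  (Δp = -0.41240)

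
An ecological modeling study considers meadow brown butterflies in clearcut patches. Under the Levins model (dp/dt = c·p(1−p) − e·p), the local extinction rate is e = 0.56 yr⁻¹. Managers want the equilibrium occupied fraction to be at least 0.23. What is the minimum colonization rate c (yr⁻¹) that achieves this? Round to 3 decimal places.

0.727

p* = 1 − e/c ≥ 0.23 requires e/c ≤ 0.7700, i.e. c ≥ e/0.7700.
c_min = 0.56/0.7700 = 0.7273.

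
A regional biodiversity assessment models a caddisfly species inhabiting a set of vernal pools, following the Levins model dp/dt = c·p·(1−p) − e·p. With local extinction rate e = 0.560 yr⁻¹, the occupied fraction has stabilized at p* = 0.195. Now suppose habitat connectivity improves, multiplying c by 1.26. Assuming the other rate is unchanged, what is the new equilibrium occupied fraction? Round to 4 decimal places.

Balance c(1−p*) = e gives c = e/(1 − 0.19500) = 0.560/0.80500 = 0.69565.
New p* = 1 − e/c = 1 − 0.56000/0.87652 = 0.36111.

0.3611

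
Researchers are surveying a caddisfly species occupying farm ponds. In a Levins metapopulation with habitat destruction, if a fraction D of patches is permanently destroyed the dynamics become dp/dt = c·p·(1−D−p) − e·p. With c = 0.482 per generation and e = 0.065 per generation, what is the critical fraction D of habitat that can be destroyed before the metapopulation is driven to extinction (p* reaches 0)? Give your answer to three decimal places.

0.865

The nontrivial equilibrium is p* = (1−D) − e/c; extinction occurs when this hits zero.
So D_crit = 1 − e/c = 1 − 0.065/0.482 = 1 − 0.1349 = 0.8651.
This equals the undisturbed p*, a classic result of Lande's extension.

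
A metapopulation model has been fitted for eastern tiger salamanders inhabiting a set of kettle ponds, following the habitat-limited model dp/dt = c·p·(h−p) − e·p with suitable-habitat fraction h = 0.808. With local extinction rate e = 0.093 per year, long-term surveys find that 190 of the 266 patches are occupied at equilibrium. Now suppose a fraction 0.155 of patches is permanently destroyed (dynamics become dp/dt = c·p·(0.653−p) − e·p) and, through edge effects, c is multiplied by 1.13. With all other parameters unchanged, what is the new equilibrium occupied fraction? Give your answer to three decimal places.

Observed p* = 190/266 = 0.71429.
Balance c(h−p*) = e gives c = e/(0.808 − 0.71429) = 0.093/0.09371 = 0.99242.
New p* = 0.653 − e/c = 0.653 − 0.09300/1.12143 = 0.57007.

0.570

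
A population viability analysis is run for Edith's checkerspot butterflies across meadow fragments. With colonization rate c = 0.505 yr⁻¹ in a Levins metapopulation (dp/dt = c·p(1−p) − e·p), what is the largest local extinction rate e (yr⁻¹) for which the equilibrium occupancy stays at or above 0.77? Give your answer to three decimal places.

0.116

1 − e/c ≥ 0.77 ⇒ e ≤ c(1 − 0.77) = 0.505 × 0.2300.
e_max = 0.1161.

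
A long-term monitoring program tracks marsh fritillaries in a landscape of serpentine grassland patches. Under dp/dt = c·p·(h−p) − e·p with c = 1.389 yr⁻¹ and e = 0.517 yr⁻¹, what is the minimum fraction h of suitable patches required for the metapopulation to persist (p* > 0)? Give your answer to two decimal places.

p* = h − e/c is positive only when h > e/c.
h_min = e/c = 0.517/1.389 = 0.3722.

0.37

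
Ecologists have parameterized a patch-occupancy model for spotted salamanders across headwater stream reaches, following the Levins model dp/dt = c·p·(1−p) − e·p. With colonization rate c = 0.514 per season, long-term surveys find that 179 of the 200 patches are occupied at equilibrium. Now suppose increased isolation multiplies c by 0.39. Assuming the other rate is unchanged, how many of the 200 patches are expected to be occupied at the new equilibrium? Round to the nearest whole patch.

Observed p* = 179/200 = 0.89500.
Balance c(1−p*) = e gives e = 0.514×(1 − 0.89500) = 0.05397.
New p* = 1 − e/c = 1 − 0.05397/0.20046 = 0.73077.
Expected occupied = 200 × 0.73077 = 146.15 ≈ 146.

146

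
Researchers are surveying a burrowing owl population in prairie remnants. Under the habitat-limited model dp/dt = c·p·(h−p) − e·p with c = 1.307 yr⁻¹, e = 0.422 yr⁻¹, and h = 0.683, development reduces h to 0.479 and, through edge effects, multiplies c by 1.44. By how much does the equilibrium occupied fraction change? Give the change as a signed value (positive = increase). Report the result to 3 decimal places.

-0.105

Before: p* = h − e/c = 0.683 − 0.422/1.307 = 0.683 − 0.3229 = 0.3601.
After: c = 1.88208, e = 0.422, h = 0.479; p* = 0.479 − 0.422/1.88208 = 0.2548.
Δp* = 0.2548 − 0.3601 = -0.1053.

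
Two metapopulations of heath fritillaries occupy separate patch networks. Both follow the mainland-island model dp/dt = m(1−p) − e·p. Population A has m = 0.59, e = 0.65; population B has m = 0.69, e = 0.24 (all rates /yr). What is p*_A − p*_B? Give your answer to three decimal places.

-0.266

A: p*_A = m/(m+e) = 0.59/1.2400 = 0.4758.
B: p*_B = 0.69/0.9300 = 0.7419.
p*_A − p*_B = 0.4758 − 0.7419 = -0.2661.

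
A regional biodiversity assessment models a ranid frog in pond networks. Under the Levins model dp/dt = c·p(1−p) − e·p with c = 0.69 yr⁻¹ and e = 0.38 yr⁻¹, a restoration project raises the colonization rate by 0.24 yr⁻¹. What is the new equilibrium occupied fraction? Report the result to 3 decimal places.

Before: p* = 1 − 0.38/0.69 = 0.4493.
After the change, c = 0.93, e = 0.38, so p* = 1 − 0.38/0.93 = 0.5914.

0.591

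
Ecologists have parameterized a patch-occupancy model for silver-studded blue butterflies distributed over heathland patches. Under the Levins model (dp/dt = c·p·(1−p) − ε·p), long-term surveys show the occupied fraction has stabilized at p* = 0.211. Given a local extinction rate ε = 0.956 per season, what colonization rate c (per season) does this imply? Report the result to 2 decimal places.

1.21

At equilibrium c(1−p*) = ε, so c = ε/(1−p*).
c = 0.956/(1 − 0.211) = 0.956/0.7890 = 1.2117.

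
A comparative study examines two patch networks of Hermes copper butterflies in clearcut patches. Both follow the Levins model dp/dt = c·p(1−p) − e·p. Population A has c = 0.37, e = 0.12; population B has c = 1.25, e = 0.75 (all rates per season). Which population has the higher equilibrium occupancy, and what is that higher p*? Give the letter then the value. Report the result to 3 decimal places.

A: p*_A = 1 − 0.12/0.37 = 0.6757.
B: p*_B = 1 − 0.75/1.25 = 0.4000.
A is higher at 0.6757.

A, 0.676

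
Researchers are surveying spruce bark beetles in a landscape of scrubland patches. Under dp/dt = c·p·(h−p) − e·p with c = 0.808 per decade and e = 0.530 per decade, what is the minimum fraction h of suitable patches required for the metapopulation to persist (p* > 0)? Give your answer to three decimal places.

p* = h − e/c is positive only when h > e/c.
h_min = e/c = 0.530/0.808 = 0.6559.

0.656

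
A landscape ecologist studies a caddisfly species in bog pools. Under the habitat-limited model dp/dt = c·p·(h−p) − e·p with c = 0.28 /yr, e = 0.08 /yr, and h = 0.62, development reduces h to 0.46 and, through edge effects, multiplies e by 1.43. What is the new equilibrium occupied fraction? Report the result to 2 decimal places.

Before: p* = h − e/c = 0.62 − 0.08/0.28 = 0.62 − 0.2857 = 0.3343.
After: c = 0.28, e = 0.1144, h = 0.46; p* = 0.46 − 0.1144/0.28 = 0.0514.

0.05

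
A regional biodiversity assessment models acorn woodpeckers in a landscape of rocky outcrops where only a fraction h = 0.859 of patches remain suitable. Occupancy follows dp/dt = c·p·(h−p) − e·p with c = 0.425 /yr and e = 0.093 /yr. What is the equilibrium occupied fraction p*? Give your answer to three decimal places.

Setting dp/dt = 0 and dividing by p* gives c·(h−p*) = e.
So p* = h − e/c = 0.859 − 0.093/0.425 = 0.859 − 0.2188 = 0.6402.

0.640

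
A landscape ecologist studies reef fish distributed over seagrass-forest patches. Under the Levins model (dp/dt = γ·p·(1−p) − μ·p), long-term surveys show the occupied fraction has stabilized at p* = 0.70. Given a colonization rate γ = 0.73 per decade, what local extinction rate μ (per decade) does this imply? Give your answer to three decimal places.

At equilibrium γ(1−p*) = μ.
μ = 0.73 × (1 − 0.70) = 0.73 × 0.3000 = 0.2190.

0.219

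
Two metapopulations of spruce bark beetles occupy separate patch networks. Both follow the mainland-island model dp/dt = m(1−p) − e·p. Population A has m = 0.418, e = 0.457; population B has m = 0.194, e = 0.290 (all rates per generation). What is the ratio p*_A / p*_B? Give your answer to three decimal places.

1.192

A: p*_A = m/(m+e) = 0.418/0.8750 = 0.4777.
B: p*_B = 0.194/0.4840 = 0.4008.
p*_A / p*_B = 0.4777/0.4008 = 1.1918.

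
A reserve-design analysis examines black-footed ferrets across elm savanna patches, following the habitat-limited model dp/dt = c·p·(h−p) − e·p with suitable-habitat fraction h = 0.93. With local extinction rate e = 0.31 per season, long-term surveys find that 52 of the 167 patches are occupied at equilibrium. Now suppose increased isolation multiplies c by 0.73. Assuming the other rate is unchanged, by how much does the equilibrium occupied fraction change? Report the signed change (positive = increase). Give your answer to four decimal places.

-0.2288

Observed p* = 52/167 = 0.31138.
Balance c(h−p*) = e gives c = e/(0.93 − 0.31138) = 0.31/0.61862 = 0.50112.
New p* = 0.93 − e/c = 0.93 − 0.31000/0.36582 = 0.08259.
Δp* = 0.08259 − 0.31138 = -0.22879.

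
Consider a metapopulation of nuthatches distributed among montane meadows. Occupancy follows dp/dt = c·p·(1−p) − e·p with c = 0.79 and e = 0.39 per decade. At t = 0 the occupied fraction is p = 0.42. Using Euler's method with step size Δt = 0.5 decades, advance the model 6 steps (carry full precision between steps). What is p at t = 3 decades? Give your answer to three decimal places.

0.480

Update rule: p ← p + [c·p·(1−p) − e·p]·Δt with Δt = 0.5.
step 1: Δp = +0.01432, p = 0.43432
step 2: Δp = +0.01235, p = 0.44668
step 3: Δp = +0.01053, p = 0.45720
step 4: Δp = +0.00887, p = 0.46607
step 5: Δp = +0.00741, p = 0.47348
step 6: Δp = +0.00614, p = 0.47963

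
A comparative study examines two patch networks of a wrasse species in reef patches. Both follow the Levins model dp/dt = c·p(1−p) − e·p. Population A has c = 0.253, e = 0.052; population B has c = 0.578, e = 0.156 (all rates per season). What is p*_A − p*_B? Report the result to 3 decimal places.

0.064

A: p*_A = 1 − 0.052/0.253 = 0.7945.
B: p*_B = 1 − 0.156/0.578 = 0.7301.
p*_A − p*_B = 0.7945 − 0.7301 = 0.0644.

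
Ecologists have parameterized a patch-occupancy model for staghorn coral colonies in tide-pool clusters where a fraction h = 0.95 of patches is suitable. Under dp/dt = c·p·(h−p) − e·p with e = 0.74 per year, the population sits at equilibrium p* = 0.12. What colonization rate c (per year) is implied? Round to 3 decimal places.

At equilibrium c(h−p*) = e, so c = e/(h−p*).
c = 0.74/(0.95 − 0.12) = 0.74/0.8300 = 0.8916.

0.892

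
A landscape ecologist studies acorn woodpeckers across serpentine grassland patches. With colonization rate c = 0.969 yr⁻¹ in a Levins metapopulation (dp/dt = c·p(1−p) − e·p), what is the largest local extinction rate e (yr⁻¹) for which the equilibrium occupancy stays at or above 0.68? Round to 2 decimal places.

1 − e/c ≥ 0.68 ⇒ e ≤ c(1 − 0.68) = 0.969 × 0.3200.
e_max = 0.3101.

0.31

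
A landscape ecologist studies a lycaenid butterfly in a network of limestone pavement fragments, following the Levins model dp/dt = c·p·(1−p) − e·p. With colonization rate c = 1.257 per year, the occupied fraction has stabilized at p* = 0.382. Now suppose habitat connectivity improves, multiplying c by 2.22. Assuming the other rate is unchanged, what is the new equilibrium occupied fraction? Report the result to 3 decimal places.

0.722

Balance c(1−p*) = e gives e = 1.257×(1 − 0.38200) = 0.77683.
New p* = 1 − e/c = 1 − 0.77683/2.79054 = 0.72162.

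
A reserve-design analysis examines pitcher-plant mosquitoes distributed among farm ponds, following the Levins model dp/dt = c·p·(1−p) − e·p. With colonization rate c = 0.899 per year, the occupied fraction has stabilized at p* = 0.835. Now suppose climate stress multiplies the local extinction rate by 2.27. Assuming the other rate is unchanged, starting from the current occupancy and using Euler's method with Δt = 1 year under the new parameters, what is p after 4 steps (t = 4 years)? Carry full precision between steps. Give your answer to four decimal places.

Balance c(1−p*) = e gives e = 0.899×(1 − 0.83500) = 0.14834.
Starting from p₀ = 0.83500; update p ← p + (dp/dt)·Δt with the new parameters.
p: 0.83500 → 0.67770  (Δp = -0.15730)
p: 0.67770 → 0.64587  (Δp = -0.03183)
p: 0.64587 → 0.63401  (Δp = -0.01185)
p: 0.63401 → 0.62913  (Δp = -0.00488)

0.6291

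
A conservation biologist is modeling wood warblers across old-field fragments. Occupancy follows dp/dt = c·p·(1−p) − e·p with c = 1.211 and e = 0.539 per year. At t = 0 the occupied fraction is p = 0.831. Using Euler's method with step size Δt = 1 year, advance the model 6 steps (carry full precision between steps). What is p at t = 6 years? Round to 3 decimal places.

0.555

Update rule: p ← p + [c·p·(1−p) − e·p]·Δt with Δt = 1.
step 1: Δp = -0.27784, p = 0.55316
step 2: Δp = +0.00117, p = 0.55434
step 3: Δp = +0.00039, p = 0.55472
step 4: Δp = +0.00013, p = 0.55485
step 5: Δp = +0.00004, p = 0.55489
step 6: Δp = +0.00001, p = 0.55491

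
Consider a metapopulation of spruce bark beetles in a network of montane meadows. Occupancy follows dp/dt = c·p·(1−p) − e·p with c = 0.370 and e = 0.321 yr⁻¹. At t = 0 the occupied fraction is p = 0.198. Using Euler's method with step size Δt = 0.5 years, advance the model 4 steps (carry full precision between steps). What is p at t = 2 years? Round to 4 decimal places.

0.1891

Update rule: p ← p + [c·p·(1−p) − e·p]·Δt with Δt = 0.5.
step 1: Δp = -0.00240, p = 0.19560
step 2: Δp = -0.00229, p = 0.19331
step 3: Δp = -0.00218, p = 0.19114
step 4: Δp = -0.00208, p = 0.18906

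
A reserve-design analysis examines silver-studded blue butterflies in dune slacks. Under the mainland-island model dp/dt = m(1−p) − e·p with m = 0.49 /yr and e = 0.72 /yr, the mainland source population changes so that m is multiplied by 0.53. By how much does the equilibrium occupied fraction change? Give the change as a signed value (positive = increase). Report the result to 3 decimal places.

-0.140

Before: p* = 0.49/(0.49+0.72) = 0.4050.
After: m = 0.2597, e = 0.72; p* = 0.2597/0.9797 = 0.2651.
Δp* = 0.2651 − 0.4050 = -0.1399.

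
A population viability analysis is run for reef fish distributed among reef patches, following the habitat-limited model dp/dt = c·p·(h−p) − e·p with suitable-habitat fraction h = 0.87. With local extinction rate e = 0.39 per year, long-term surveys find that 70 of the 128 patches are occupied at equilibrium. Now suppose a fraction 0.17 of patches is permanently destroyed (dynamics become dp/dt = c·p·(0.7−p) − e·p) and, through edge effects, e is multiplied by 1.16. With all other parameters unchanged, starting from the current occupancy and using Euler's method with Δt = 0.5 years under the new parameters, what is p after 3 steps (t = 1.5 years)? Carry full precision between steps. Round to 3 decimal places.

0.404

Observed p* = 70/128 = 0.54688.
Balance c(h−p*) = e gives c = e/(0.87 − 0.54688) = 0.39/0.32312 = 1.20696.
Starting from p₀ = 0.54688; update p ← p + (dp/dt)·Δt with the new parameters.
p: 0.54688 → 0.47371  (Δp = -0.07317)
p: 0.47371 → 0.43125  (Δp = -0.04246)
p: 0.43125 → 0.40364  (Δp = -0.02760)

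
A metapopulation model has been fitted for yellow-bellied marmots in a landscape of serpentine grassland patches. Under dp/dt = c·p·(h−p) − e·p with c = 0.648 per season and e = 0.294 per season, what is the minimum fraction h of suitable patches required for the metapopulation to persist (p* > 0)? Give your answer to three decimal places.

p* = h − e/c is positive only when h > e/c.
h_min = e/c = 0.294/0.648 = 0.4537.

0.454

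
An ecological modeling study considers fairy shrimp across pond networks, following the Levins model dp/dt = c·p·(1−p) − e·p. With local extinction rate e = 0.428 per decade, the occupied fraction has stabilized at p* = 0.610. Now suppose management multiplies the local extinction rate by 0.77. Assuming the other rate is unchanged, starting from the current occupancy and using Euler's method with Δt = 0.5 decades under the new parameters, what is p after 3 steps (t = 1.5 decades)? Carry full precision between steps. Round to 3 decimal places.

Balance c(1−p*) = e gives c = e/(1 − 0.61000) = 0.428/0.39000 = 1.09744.
Starting from p₀ = 0.61000; update p ← p + (dp/dt)·Δt with the new parameters.
t = 0.5: p = 0.61000 + (+0.03002) = 0.64002
t = 1: p = 0.64002 + (+0.02096) = 0.66098
t = 1.5: p = 0.66098 + (+0.01404) = 0.67502

0.675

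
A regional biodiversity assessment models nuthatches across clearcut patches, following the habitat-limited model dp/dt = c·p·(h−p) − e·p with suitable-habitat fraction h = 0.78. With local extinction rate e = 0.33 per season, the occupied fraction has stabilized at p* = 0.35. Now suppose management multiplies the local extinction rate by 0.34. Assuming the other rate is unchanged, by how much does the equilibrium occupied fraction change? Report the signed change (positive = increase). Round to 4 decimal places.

0.2838

Balance c(h−p*) = e gives c = e/(0.78 − 0.35000) = 0.33/0.43000 = 0.76744.
New p* = 0.78 − e/c = 0.78 − 0.11220/0.76744 = 0.63380.
Δp* = 0.63380 − 0.35000 = +0.28380.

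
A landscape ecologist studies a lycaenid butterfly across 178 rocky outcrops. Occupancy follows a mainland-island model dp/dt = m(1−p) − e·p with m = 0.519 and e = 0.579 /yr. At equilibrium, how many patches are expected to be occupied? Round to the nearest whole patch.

84

p* = m/(m+e) = 0.519/1.0980 = 0.4727.
Expected occupied patches = N × p* = 178 × 0.4727 = 84.14 ≈ 84.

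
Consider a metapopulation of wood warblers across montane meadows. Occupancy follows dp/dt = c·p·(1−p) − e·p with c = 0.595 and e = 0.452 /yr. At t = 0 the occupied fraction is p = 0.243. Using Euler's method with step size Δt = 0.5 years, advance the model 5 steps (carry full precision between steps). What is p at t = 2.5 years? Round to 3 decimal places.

0.242

Update rule: p ← p + [c·p·(1−p) − e·p]·Δt with Δt = 0.5.
p: 0.24300 → 0.24281  (Δp = -0.00019)
p: 0.24281 → 0.24263  (Δp = -0.00018)
p: 0.24263 → 0.24246  (Δp = -0.00017)
p: 0.24246 → 0.24231  (Δp = -0.00015)
p: 0.24231 → 0.24217  (Δp = -0.00014)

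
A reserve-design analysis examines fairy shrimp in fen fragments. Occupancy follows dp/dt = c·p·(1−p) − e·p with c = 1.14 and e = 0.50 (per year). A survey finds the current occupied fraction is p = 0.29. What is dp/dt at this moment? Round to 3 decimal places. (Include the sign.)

0.090

Colonization term: c·p·(1−p) = 1.14×0.29×0.7100 = 0.23473.
Extinction term: e·p = 0.14500.
dp/dt = 0.23473 − 0.14500 = 0.08973.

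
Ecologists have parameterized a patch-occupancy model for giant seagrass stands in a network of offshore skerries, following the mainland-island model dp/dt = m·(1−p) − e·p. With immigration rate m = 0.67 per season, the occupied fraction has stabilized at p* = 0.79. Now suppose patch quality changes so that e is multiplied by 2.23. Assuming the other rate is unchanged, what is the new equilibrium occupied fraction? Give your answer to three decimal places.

Balance m(1−p*) = e·p* gives e = m(1−p*)/p* = 0.67×0.21000/0.79000 = 0.17810.
New p* = m/(m+e) = 0.67000/(0.67000+0.39716) = 0.62783.

0.628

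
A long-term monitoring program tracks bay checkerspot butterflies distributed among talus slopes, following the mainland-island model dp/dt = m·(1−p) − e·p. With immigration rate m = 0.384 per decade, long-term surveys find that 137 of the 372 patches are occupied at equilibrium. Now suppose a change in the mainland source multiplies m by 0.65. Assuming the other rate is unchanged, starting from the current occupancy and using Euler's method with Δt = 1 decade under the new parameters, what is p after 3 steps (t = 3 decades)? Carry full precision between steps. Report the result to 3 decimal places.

Observed p* = 137/372 = 0.36828.
Balance m(1−p*) = e·p* gives e = m(1−p*)/p* = 0.384×0.63172/0.36828 = 0.65869.
Starting from p₀ = 0.36828; update p ← p + (dp/dt)·Δt with the new parameters.
step 1: Δp = -0.08490, p = 0.28338
step 2: Δp = -0.00779, p = 0.27559
step 3: Δp = -0.00071, p = 0.27488

0.275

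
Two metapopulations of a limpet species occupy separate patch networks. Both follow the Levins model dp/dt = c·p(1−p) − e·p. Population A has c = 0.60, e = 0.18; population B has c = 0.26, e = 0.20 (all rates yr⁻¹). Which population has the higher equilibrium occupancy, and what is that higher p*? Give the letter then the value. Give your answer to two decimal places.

A: p*_A = 1 − 0.18/0.60 = 0.7000.
B: p*_B = 1 − 0.20/0.26 = 0.2308.
A is higher at 0.7000.

A, 0.70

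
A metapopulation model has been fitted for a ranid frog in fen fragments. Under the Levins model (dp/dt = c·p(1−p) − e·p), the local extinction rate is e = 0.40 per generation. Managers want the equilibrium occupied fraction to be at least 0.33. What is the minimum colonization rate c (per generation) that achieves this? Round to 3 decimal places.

p* = 1 − e/c ≥ 0.33 requires e/c ≤ 0.6700, i.e. c ≥ e/0.6700.
c_min = 0.40/0.6700 = 0.5970.

0.597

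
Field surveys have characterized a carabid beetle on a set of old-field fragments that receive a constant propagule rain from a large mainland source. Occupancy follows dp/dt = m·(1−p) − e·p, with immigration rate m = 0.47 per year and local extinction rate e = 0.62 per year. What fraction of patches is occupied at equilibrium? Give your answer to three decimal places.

Setting dp/dt = 0: m − m·p* = e·p*, so m = (m+e)·p*.
p* = m/(m+e) = 0.47/(0.47+0.62) = 0.47/1.0900 = 0.4312.

0.431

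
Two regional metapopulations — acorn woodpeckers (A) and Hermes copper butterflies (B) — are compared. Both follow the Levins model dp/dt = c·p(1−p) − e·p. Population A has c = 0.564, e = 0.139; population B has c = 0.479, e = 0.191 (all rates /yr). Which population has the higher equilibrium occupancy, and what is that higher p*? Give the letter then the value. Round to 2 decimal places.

A, 0.75

A: p*_A = 1 − 0.139/0.564 = 0.7535.
B: p*_B = 1 − 0.191/0.479 = 0.6013.
A is higher at 0.7535.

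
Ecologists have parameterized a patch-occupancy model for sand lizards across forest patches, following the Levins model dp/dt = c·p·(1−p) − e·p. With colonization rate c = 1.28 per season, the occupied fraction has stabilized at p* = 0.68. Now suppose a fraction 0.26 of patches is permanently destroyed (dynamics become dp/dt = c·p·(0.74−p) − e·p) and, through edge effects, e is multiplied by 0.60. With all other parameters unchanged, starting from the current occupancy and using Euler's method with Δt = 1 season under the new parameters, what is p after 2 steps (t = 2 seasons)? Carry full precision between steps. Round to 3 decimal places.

Balance c(1−p*) = e gives e = 1.28×(1 − 0.68000) = 0.40960.
Starting from p₀ = 0.68000; update p ← p + (dp/dt)·Δt with the new parameters.
p: 0.68000 → 0.56511  (Δp = -0.11489)
p: 0.56511 → 0.55273  (Δp = -0.01237)

0.553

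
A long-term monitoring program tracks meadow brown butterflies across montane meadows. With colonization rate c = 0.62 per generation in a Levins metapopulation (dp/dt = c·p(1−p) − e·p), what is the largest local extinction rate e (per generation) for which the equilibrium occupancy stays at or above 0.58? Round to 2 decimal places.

1 − e/c ≥ 0.58 ⇒ e ≤ c(1 − 0.58) = 0.62 × 0.4200.
e_max = 0.2604.

0.26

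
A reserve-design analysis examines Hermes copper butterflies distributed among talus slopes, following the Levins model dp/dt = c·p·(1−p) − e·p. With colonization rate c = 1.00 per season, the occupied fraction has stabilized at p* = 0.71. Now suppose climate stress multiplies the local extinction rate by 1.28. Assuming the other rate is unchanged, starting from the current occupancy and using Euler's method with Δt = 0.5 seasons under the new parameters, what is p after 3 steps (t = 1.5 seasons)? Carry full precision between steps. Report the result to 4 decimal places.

Balance c(1−p*) = e gives e = 1.00×(1 − 0.71000) = 0.29000.
Starting from p₀ = 0.71000; update p ← p + (dp/dt)·Δt with the new parameters.
p: 0.71000 → 0.68117  (Δp = -0.02883)
p: 0.68117 → 0.66334  (Δp = -0.01784)
p: 0.66334 → 0.65188  (Δp = -0.01145)

0.6519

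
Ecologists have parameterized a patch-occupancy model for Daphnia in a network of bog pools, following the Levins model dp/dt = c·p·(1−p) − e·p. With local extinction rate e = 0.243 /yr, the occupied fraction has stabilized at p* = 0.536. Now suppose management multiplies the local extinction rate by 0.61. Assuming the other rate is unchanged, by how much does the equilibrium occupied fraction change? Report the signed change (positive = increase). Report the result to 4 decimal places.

Balance c(1−p*) = e gives c = e/(1 − 0.53600) = 0.243/0.46400 = 0.52371.
New p* = 1 − e/c = 1 − 0.14823/0.52371 = 0.71696.
Δp* = 0.71696 − 0.53600 = +0.18096.

0.1810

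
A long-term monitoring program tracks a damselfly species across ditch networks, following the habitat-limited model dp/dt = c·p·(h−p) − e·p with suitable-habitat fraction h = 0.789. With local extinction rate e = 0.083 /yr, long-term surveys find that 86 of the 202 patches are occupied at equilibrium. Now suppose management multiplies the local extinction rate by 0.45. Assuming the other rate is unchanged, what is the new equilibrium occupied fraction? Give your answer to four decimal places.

0.6255

Observed p* = 86/202 = 0.42574.
Balance c(h−p*) = e gives c = e/(0.789 − 0.42574) = 0.083/0.36326 = 0.22849.
New p* = 0.789 − e/c = 0.789 − 0.03735/0.22849 = 0.62554.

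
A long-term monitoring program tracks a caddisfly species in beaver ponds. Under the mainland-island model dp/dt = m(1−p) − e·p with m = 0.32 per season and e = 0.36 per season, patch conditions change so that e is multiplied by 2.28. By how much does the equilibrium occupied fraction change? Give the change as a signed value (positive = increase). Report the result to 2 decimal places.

Before: p* = 0.32/(0.32+0.36) = 0.4706.
After: m = 0.32, e = 0.8208; p* = 0.32/1.1408 = 0.2805.
Δp* = 0.2805 − 0.4706 = -0.1901.

-0.19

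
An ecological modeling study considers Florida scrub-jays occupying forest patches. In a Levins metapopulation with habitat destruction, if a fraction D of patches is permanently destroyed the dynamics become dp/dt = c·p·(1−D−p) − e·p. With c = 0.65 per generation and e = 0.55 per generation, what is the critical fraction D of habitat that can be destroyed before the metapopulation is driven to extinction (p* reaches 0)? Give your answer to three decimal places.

0.154

The nontrivial equilibrium is p* = (1−D) − e/c; extinction occurs when this hits zero.
So D_crit = 1 − e/c = 1 − 0.55/0.65 = 1 − 0.8462 = 0.1538.
This equals the undisturbed p*, a classic result of Lande's extension.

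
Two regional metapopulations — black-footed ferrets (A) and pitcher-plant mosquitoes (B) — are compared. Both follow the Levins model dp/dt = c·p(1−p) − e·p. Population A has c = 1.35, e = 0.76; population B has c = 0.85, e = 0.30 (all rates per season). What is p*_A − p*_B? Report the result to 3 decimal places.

A: p*_A = 1 − 0.76/1.35 = 0.4370.
B: p*_B = 1 − 0.30/0.85 = 0.6471.
p*_A − p*_B = 0.4370 − 0.6471 = -0.2100.

-0.210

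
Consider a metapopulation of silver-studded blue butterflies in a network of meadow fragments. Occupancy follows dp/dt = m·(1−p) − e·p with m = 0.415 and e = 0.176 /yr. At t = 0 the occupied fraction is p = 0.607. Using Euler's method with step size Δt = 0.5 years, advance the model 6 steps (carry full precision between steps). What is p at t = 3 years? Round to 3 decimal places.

Update rule: p ← p + [m·(1−p) − e·p]·Δt with Δt = 0.5.
p: 0.60700 → 0.63513  (Δp = +0.02813)
p: 0.63513 → 0.65495  (Δp = +0.01982)
p: 0.65495 → 0.66891  (Δp = +0.01396)
p: 0.66891 → 0.67875  (Δp = +0.00984)
p: 0.67875 → 0.68568  (Δp = +0.00693)
p: 0.68568 → 0.69056  (Δp = +0.00488)

0.691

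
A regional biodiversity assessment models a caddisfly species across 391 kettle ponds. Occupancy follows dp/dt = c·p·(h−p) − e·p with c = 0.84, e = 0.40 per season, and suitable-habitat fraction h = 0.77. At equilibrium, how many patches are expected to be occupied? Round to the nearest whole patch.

115

p* = h − e/c = 0.77 − 0.4762 = 0.2938.
Expected occupied patches = N × p* = 391 × 0.2938 = 114.88 ≈ 115.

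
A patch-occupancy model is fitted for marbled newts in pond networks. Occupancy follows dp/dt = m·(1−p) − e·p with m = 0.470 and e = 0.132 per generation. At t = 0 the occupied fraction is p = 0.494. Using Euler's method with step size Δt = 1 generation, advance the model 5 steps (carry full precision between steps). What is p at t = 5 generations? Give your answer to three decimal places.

0.778

Update rule: p ← p + [m·(1−p) − e·p]·Δt with Δt = 1.
step 1: Δp = +0.17261, p = 0.66661
step 2: Δp = +0.06870, p = 0.73531
step 3: Δp = +0.02734, p = 0.76265
step 4: Δp = +0.01088, p = 0.77354
step 5: Δp = +0.00433, p = 0.77787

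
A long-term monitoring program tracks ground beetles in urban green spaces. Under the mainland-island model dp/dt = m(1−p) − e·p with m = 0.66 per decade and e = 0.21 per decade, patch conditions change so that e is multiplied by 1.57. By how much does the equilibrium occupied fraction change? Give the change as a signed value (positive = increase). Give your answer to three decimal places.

-0.092

Before: p* = 0.66/(0.66+0.21) = 0.7586.
After: m = 0.66, e = 0.3297; p* = 0.66/0.9897 = 0.6669.
Δp* = 0.6669 − 0.7586 = -0.0918.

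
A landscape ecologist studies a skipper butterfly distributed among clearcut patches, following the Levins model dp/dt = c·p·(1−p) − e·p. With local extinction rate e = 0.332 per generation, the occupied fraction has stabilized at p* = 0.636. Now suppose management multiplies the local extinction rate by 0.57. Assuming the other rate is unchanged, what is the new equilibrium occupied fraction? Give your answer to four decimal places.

Balance c(1−p*) = e gives c = e/(1 − 0.63600) = 0.332/0.36400 = 0.91209.
New p* = 1 − e/c = 1 − 0.18924/0.91209 = 0.79252.

0.7925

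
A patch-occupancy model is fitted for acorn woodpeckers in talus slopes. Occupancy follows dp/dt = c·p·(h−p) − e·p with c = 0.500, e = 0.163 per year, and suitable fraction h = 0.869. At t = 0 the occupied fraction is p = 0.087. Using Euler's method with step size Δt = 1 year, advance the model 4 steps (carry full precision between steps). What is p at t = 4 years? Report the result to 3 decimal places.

0.187

Update rule: p ← p + [c·p·(h−p) − e·p]·Δt with Δt = 1.
t = 1: p = 0.08700 + (+0.01984) = 0.10684
t = 2: p = 0.10684 + (+0.02330) = 0.13014
t = 3: p = 0.13014 + (+0.02686) = 0.15700
t = 4: p = 0.15700 + (+0.03030) = 0.18730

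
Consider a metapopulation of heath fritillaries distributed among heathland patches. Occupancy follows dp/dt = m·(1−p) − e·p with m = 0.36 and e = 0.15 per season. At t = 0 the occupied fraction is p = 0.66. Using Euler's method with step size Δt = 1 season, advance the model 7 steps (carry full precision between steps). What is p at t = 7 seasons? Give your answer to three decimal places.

Update rule: p ← p + [m·(1−p) − e·p]·Δt with Δt = 1.
step 1: Δp = +0.02340, p = 0.68340
step 2: Δp = +0.01147, p = 0.69487
step 3: Δp = +0.00562, p = 0.70048
step 4: Δp = +0.00275, p = 0.70324
step 5: Δp = +0.00135, p = 0.70459
step 6: Δp = +0.00066, p = 0.70525
step 7: Δp = +0.00032, p = 0.70557

0.706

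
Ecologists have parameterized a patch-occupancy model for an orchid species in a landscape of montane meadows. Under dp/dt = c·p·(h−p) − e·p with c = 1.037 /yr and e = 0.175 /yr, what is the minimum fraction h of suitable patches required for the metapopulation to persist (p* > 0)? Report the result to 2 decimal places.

0.17

p* = h − e/c is positive only when h > e/c.
h_min = e/c = 0.175/1.037 = 0.1688.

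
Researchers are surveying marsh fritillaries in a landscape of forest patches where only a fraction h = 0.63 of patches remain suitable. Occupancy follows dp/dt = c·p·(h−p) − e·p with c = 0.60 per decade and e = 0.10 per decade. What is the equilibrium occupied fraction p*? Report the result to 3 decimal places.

Setting dp/dt = 0 and dividing by p* gives c·(h−p*) = e.
So p* = h − e/c = 0.63 − 0.10/0.60 = 0.63 − 0.1667 = 0.4633.

0.463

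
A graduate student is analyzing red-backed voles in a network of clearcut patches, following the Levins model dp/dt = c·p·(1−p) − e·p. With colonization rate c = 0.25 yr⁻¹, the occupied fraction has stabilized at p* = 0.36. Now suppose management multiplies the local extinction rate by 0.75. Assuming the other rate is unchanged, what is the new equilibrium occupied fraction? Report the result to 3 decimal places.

0.520

Balance c(1−p*) = e gives e = 0.25×(1 − 0.36000) = 0.16000.
New p* = 1 − e/c = 1 − 0.12000/0.25000 = 0.52000.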